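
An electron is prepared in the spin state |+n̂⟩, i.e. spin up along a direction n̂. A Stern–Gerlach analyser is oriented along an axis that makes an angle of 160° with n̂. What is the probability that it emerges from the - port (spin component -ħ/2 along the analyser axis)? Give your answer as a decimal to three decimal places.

For spin-½, the probability of finding spin-up along an axis at angle θ to the initial spin direction is cos²(θ/2); spin-down is sin²(θ/2).
θ = 160°, so P = sin²(80°) ≈ 0.970.

0.970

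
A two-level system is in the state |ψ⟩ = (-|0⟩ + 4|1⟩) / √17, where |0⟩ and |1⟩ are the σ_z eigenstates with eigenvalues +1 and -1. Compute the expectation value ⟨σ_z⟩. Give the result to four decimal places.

⟨σ_z⟩ = |a|² - |b|² divided by |a|²+|b|², with a, b the |0⟩, |1⟩ amplitudes.
= (1 - 16)/17 = -15/17.

-0.8824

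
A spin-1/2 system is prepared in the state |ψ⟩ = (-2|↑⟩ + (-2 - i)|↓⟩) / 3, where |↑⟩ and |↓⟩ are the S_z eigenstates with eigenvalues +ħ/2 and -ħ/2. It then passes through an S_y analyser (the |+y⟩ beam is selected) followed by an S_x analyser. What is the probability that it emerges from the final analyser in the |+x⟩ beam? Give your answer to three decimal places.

First analyser (S_y): P(|+y⟩) = |⟨+y|ψ⟩|² = 13/18.
After stage 1 the state is |+y⟩; P(|+x⟩) = |⟨+x|+y⟩|² = 1/2.
Joint probability = 13/18 × 1/2 = 0.361.

0.361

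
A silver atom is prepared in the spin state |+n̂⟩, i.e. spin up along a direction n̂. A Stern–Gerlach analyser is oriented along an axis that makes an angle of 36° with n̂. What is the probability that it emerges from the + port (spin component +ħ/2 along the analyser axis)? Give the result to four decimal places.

0.9045

For spin-½, the probability of finding spin-up along an axis at angle θ to the initial spin direction is cos²(θ/2); spin-down is sin²(θ/2).
θ = 36°, so P = cos²(18°) ≈ 0.9045.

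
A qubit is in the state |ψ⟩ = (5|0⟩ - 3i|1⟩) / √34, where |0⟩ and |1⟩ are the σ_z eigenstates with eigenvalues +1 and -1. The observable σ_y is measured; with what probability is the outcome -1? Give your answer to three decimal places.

|-y⟩ = (|0⟩ - i|1⟩)/√2, so ⟨-y|ψ⟩ = (8) / (√2·√34).
P = |8|² / 68 = 64/68.

0.941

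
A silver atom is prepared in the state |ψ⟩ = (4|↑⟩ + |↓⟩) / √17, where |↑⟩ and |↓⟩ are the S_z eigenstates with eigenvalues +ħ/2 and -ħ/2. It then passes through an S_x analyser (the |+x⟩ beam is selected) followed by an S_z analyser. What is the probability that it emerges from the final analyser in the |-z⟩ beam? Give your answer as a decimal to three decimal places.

0.368

First analyser (S_x): P(|+x⟩) = |⟨+x|ψ⟩|² = 25/34.
After stage 1 the state is |+x⟩; P(|-z⟩) = |⟨-z|+x⟩|² = 1/2.
Joint probability = 25/34 × 1/2 = 0.368.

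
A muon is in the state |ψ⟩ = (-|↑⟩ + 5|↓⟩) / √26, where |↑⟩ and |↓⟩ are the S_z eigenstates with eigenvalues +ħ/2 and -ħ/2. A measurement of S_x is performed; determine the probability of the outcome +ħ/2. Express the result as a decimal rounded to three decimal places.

0.308

|+x⟩ = (|↑⟩ + |↓⟩)/√2, so ⟨+x|ψ⟩ = (4) / (√2·√26).
P = |4|² / 52 = 16/52.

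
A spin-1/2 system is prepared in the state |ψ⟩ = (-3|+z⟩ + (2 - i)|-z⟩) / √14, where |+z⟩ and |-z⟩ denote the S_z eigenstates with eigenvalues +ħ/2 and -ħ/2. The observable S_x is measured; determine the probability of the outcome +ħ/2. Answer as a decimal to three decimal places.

0.071

|+x⟩ = (|+z⟩ + |-z⟩)/√2, so ⟨+x|ψ⟩ = (-1 - i) / (√2·√14).
P = |-1 - i|² / 28 = 2/28.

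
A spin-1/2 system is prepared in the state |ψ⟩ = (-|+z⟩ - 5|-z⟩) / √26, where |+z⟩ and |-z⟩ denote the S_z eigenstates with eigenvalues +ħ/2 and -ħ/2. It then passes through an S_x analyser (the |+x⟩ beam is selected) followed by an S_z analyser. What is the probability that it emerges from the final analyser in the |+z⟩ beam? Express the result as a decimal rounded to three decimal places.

First analyser (S_x): P(|+x⟩) = |⟨+x|ψ⟩|² = 36/52.
After stage 1 the state is |+x⟩; P(|+z⟩) = |⟨+z|+x⟩|² = 1/2.
Joint probability = 36/52 × 1/2 = 0.346.

0.346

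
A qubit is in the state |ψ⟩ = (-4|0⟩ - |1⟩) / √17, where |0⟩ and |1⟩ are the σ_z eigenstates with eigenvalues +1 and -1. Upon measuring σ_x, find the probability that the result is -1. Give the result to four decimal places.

0.2647

|-x⟩ = (|0⟩ - |1⟩)/√2, so ⟨-x|ψ⟩ = (-3) / (√2·√17).
P = |-3|² / 34 = 9/34.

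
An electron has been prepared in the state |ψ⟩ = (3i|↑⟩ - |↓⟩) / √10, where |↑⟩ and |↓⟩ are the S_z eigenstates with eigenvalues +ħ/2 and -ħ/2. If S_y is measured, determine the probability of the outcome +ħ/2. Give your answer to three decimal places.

0.800

|+y⟩ = (|↑⟩ + i|↓⟩)/√2, so ⟨+y|ψ⟩ = (4i) / (√2·√10).
P = |4i|² / 20 = 16/20.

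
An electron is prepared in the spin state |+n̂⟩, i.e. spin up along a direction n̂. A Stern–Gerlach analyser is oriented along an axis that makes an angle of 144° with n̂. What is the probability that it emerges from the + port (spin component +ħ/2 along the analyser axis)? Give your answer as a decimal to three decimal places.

For spin-½, the probability of finding spin-up along an axis at angle θ to the initial spin direction is cos²(θ/2); spin-down is sin²(θ/2).
θ = 144°, so P = cos²(72°) ≈ 0.095.

0.095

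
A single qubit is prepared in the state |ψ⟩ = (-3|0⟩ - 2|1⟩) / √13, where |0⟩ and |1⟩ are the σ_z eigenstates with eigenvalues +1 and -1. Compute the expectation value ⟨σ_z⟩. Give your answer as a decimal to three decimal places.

⟨σ_z⟩ = |a|² - |b|² divided by |a|²+|b|², with a, b the |0⟩, |1⟩ amplitudes.
= (9 - 4)/13 = 5/13.

0.385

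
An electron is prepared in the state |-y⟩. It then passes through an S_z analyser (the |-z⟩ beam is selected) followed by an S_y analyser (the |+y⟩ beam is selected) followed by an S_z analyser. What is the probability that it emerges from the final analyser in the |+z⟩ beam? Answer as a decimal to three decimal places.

0.125

First analyser (S_z): from |-y⟩, P(|-z⟩) = 1/2.
After stage 1 the state is |-z⟩; P(|+y⟩) = |⟨+y|-z⟩|² = 1/2.
After stage 2 the state is |+y⟩; P(|+z⟩) = |⟨+z|+y⟩|² = 1/2.
Joint probability = 1/2 × 1/2 × 1/2 = 0.125.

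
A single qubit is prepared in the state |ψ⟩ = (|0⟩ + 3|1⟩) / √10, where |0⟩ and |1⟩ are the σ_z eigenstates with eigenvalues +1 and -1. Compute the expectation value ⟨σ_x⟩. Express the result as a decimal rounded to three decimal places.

⟨σ_x⟩ = 2 Re(a* b)/(|a|²+|b|²) with a = 1, b = 3.
a* b = 3, so ⟨σ_x⟩ = 6/10.

0.600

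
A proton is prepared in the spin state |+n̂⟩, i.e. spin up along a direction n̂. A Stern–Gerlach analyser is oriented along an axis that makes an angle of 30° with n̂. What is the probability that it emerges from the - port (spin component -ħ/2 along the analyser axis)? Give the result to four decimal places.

0.0670

For spin-½, the probability of finding spin-up along an axis at angle θ to the initial spin direction is cos²(θ/2); spin-down is sin²(θ/2).
θ = 30°, so P = sin²(15°) ≈ 0.0670.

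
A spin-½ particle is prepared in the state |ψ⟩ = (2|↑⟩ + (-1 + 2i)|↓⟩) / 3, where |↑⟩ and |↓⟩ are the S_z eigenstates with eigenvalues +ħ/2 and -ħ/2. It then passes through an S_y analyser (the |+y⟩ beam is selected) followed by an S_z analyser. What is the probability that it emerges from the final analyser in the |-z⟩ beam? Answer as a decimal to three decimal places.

First analyser (S_y): P(|+y⟩) = |⟨+y|ψ⟩|² = 17/18.
After stage 1 the state is |+y⟩; P(|-z⟩) = |⟨-z|+y⟩|² = 1/2.
Joint probability = 17/18 × 1/2 = 0.472.

0.472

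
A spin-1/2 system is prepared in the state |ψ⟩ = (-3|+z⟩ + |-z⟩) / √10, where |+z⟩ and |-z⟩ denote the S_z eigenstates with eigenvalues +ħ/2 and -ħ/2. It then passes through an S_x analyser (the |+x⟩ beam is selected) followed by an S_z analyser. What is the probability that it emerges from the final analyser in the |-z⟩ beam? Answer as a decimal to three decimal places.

0.100

First analyser (S_x): P(|+x⟩) = |⟨+x|ψ⟩|² = 4/20.
After stage 1 the state is |+x⟩; P(|-z⟩) = |⟨-z|+x⟩|² = 1/2.
Joint probability = 4/20 × 1/2 = 0.100.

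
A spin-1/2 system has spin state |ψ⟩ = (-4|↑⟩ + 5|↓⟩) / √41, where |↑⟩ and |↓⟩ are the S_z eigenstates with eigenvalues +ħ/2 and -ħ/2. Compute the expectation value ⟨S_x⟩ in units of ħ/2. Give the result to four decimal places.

-0.9756

⟨σ_x⟩ = 2 Re(a* b)/(|a|²+|b|²) with a = -4, b = 5.
a* b = -20, so ⟨σ_x⟩ = -40/41.
⟨S_x⟩ = (ħ/2)·⟨σ_x⟩.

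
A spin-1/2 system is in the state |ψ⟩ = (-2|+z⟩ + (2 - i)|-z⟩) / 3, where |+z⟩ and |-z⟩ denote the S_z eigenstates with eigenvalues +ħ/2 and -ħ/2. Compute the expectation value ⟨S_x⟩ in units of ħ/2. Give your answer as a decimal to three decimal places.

⟨σ_x⟩ = 2 Re(a* b)/(|a|²+|b|²) with a = -2, b = (2 - i).
a* b = (-4 + 2i), so ⟨σ_x⟩ = -8/9.
⟨S_x⟩ = (ħ/2)·⟨σ_x⟩.

-0.889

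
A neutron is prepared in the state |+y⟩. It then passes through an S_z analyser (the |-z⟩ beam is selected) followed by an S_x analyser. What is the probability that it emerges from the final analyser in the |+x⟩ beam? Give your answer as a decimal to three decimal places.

First analyser (S_z): from |+y⟩, P(|-z⟩) = 1/2.
After stage 1 the state is |-z⟩; P(|+x⟩) = |⟨+x|-z⟩|² = 1/2.
Joint probability = 1/2 × 1/2 = 0.250.

0.250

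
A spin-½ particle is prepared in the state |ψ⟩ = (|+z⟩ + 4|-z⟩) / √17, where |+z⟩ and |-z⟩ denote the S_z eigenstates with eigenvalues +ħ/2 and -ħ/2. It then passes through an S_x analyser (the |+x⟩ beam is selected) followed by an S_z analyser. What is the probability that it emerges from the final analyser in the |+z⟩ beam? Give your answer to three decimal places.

First analyser (S_x): P(|+x⟩) = |⟨+x|ψ⟩|² = 25/34.
After stage 1 the state is |+x⟩; P(|+z⟩) = |⟨+z|+x⟩|² = 1/2.
Joint probability = 25/34 × 1/2 = 0.368.

0.368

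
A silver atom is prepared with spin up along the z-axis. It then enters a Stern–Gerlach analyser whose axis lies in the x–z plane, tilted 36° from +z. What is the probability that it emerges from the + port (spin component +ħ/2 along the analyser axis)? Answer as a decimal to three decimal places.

For spin-½, the probability of finding spin-up along an axis at angle θ to the initial spin direction is cos²(θ/2); spin-down is sin²(θ/2).
θ = 36°, so P = cos²(18°) ≈ 0.905.

0.905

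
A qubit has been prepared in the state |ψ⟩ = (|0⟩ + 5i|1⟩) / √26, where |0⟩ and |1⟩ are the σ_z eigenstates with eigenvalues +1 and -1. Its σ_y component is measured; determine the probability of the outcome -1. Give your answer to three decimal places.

0.308

|-y⟩ = (|0⟩ - i|1⟩)/√2, so ⟨-y|ψ⟩ = (-4) / (√2·√26).
P = |-4|² / 52 = 16/52.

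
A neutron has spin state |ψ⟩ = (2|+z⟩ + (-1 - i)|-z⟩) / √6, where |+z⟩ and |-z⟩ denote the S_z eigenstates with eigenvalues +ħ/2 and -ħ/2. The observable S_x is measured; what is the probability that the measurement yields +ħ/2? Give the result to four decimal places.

|+x⟩ = (|+z⟩ + |-z⟩)/√2, so ⟨+x|ψ⟩ = (1 - i) / (√2·√6).
P = |1 - i|² / 12 = 2/12.

0.1667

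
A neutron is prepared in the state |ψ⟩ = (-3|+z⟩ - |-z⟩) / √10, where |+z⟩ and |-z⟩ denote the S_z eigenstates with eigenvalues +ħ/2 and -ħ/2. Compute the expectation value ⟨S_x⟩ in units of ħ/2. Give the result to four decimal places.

⟨σ_x⟩ = 2 Re(a* b)/(|a|²+|b|²) with a = -3, b = -1.
a* b = 3, so ⟨σ_x⟩ = 6/10.
⟨S_x⟩ = (ħ/2)·⟨σ_x⟩.

0.6000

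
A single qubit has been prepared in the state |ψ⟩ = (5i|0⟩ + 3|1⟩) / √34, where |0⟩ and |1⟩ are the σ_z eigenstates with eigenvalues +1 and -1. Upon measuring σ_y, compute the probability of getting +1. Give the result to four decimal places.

|+y⟩ = (|0⟩ + i|1⟩)/√2, so ⟨+y|ψ⟩ = (2i) / (√2·√34).
P = |2i|² / 68 = 4/68.

0.0588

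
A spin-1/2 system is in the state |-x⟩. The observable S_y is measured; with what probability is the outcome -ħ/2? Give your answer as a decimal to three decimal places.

In the S_z basis, |-x⟩ = (|+z⟩ - |-z⟩)/√2 and |-y⟩ = (|+z⟩ - i|-z⟩)/√2.
|⟨-y|-x⟩|² = 1/2.

0.500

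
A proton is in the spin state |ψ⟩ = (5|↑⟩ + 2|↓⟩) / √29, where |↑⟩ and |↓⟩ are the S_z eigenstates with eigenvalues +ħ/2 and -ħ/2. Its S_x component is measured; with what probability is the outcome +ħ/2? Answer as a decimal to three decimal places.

0.845

|+x⟩ = (|↑⟩ + |↓⟩)/√2, so ⟨+x|ψ⟩ = (7) / (√2·√29).
P = |7|² / 58 = 49/58.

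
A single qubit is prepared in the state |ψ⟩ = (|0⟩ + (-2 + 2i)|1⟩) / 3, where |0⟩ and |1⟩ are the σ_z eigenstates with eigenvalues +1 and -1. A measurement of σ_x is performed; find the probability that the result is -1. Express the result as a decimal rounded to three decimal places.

0.722

|-x⟩ = (|0⟩ - |1⟩)/√2, so ⟨-x|ψ⟩ = (3 - 2i) / (√2·3).
P = |3 - 2i|² / 18 = 13/18.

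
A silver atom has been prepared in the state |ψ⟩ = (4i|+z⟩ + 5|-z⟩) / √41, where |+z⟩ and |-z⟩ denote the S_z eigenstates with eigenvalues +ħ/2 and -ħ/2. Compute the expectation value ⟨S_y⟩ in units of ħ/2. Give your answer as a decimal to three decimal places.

-0.976

⟨σ_y⟩ = 2 Im(a* b)/(|a|²+|b|²) with a = 4i, b = 5.
a* b = -20i, so ⟨σ_y⟩ = -40/41.
⟨S_y⟩ = (ħ/2)·⟨σ_y⟩.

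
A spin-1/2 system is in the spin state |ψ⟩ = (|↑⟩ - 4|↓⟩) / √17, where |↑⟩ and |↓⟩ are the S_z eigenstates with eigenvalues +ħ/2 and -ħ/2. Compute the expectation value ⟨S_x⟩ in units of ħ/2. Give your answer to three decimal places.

⟨σ_x⟩ = 2 Re(a* b)/(|a|²+|b|²) with a = 1, b = -4.
a* b = -4, so ⟨σ_x⟩ = -8/17.
⟨S_x⟩ = (ħ/2)·⟨σ_x⟩.

-0.471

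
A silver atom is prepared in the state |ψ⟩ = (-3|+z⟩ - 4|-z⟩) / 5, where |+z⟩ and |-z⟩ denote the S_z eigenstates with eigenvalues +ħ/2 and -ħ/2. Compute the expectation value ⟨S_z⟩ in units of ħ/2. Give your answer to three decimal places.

⟨σ_z⟩ = |a|² - |b|² divided by |a|²+|b|², with a, b the |+z⟩, |-z⟩ amplitudes.
= (9 - 16)/25 = -7/25.
⟨S_z⟩ = (ħ/2)·⟨σ_z⟩.

-0.280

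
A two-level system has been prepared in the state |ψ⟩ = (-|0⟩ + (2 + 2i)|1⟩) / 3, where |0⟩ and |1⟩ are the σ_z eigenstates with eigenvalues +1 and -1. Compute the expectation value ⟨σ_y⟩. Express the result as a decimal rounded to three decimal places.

-0.444

⟨σ_y⟩ = 2 Im(a* b)/(|a|²+|b|²) with a = -1, b = (2 + 2i).
a* b = (-2 - 2i), so ⟨σ_y⟩ = -4/9.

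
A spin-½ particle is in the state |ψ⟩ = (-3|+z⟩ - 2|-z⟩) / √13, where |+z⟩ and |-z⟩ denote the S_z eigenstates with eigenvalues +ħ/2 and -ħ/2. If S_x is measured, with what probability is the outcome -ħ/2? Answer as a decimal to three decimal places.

0.038

|-x⟩ = (|+z⟩ - |-z⟩)/√2, so ⟨-x|ψ⟩ = (-1) / (√2·√13).
P = |-1|² / 26 = 1/26.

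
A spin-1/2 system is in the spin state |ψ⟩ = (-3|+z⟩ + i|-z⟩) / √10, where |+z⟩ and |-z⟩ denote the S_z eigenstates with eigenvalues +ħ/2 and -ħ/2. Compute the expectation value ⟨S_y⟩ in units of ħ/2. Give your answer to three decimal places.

-0.600

⟨σ_y⟩ = 2 Im(a* b)/(|a|²+|b|²) with a = -3, b = i.
a* b = -3i, so ⟨σ_y⟩ = -6/10.
⟨S_y⟩ = (ħ/2)·⟨σ_y⟩.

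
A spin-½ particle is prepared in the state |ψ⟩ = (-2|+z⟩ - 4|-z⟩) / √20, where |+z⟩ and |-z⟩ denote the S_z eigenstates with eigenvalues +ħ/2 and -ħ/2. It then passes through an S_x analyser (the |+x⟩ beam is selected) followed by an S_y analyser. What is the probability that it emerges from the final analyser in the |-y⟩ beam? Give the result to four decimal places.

First analyser (S_x): P(|+x⟩) = |⟨+x|ψ⟩|² = 36/40.
After stage 1 the state is |+x⟩; P(|-y⟩) = |⟨-y|+x⟩|² = 1/2.
Joint probability = 36/40 × 1/2 = 0.4500.

0.4500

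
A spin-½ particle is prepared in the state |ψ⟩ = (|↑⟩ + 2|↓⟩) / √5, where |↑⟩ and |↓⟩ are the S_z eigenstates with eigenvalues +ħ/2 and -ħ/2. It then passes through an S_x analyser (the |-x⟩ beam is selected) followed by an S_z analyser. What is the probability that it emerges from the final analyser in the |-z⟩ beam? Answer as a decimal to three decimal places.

0.050

First analyser (S_x): P(|-x⟩) = |⟨-x|ψ⟩|² = 1/10.
After stage 1 the state is |-x⟩; P(|-z⟩) = |⟨-z|-x⟩|² = 1/2.
Joint probability = 1/10 × 1/2 = 0.050.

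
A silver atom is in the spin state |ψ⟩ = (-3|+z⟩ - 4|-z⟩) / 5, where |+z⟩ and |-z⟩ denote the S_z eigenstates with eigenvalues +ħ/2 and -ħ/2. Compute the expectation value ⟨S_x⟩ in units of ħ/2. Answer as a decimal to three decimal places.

⟨σ_x⟩ = 2 Re(a* b)/(|a|²+|b|²) with a = -3, b = -4.
a* b = 12, so ⟨σ_x⟩ = 24/25.
⟨S_x⟩ = (ħ/2)·⟨σ_x⟩.

0.960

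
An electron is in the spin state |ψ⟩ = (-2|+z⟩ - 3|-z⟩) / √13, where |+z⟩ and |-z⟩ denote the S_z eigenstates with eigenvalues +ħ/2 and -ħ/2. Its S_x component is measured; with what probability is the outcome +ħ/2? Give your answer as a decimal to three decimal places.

0.962

|+x⟩ = (|+z⟩ + |-z⟩)/√2, so ⟨+x|ψ⟩ = (-5) / (√2·√13).
P = |-5|² / 26 = 25/26.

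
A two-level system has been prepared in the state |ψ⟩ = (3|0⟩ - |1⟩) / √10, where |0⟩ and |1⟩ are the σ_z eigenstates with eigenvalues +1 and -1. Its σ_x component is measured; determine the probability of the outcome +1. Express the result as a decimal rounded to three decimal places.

0.200

|+x⟩ = (|0⟩ + |1⟩)/√2, so ⟨+x|ψ⟩ = (2) / (√2·√10).
P = |2|² / 20 = 4/20.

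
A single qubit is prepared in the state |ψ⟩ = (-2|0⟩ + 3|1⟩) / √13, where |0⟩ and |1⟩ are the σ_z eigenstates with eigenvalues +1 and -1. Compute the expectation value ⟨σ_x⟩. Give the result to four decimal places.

-0.9231

⟨σ_x⟩ = 2 Re(a* b)/(|a|²+|b|²) with a = -2, b = 3.
a* b = -6, so ⟨σ_x⟩ = -12/13.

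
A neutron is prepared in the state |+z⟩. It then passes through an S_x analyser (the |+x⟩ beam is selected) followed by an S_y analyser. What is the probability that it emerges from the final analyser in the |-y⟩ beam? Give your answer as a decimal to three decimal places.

First analyser (S_x): from |+z⟩, P(|+x⟩) = 1/2.
After stage 1 the state is |+x⟩; P(|-y⟩) = |⟨-y|+x⟩|² = 1/2.
Joint probability = 1/2 × 1/2 = 0.250.

0.250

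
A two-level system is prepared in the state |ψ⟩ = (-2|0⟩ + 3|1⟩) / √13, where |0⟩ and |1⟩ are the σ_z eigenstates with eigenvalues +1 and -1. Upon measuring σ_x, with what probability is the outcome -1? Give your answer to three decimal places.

|-x⟩ = (|0⟩ - |1⟩)/√2, so ⟨-x|ψ⟩ = (-5) / (√2·√13).
P = |-5|² / 26 = 25/26.

0.962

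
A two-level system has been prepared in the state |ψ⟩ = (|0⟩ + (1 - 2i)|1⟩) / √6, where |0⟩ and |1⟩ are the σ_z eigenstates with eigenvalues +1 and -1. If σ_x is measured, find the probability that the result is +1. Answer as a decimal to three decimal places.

0.667

|+x⟩ = (|0⟩ + |1⟩)/√2, so ⟨+x|ψ⟩ = (2 - 2i) / (√2·√6).
P = |2 - 2i|² / 12 = 8/12.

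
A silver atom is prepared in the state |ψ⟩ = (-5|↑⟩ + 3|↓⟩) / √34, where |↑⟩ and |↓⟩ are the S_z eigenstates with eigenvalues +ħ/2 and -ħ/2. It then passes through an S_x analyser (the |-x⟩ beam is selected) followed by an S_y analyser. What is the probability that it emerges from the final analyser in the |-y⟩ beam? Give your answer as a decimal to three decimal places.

First analyser (S_x): P(|-x⟩) = |⟨-x|ψ⟩|² = 64/68.
After stage 1 the state is |-x⟩; P(|-y⟩) = |⟨-y|-x⟩|² = 1/2.
Joint probability = 64/68 × 1/2 = 0.471.

0.471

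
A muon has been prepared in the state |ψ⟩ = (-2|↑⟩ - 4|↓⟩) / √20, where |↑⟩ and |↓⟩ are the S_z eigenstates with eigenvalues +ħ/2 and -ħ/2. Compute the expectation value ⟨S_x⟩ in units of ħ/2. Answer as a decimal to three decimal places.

0.800

⟨σ_x⟩ = 2 Re(a* b)/(|a|²+|b|²) with a = -2, b = -4.
a* b = 8, so ⟨σ_x⟩ = 16/20.
⟨S_x⟩ = (ħ/2)·⟨σ_x⟩.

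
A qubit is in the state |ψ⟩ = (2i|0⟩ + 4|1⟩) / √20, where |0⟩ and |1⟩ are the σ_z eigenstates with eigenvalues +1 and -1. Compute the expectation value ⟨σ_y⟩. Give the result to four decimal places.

⟨σ_y⟩ = 2 Im(a* b)/(|a|²+|b|²) with a = 2i, b = 4.
a* b = -8i, so ⟨σ_y⟩ = -16/20.

-0.8000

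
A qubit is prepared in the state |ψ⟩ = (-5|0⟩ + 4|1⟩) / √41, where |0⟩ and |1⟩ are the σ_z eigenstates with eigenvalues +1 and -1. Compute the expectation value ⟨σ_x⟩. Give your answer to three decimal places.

⟨σ_x⟩ = 2 Re(a* b)/(|a|²+|b|²) with a = -5, b = 4.
a* b = -20, so ⟨σ_x⟩ = -40/41.

-0.976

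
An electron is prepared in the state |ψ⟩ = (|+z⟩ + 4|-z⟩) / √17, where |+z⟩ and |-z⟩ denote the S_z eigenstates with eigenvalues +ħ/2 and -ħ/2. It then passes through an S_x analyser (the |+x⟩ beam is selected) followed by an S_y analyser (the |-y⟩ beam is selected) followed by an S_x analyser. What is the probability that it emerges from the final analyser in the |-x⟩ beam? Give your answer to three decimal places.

First analyser (S_x): P(|+x⟩) = |⟨+x|ψ⟩|² = 25/34.
After stage 1 the state is |+x⟩; P(|-y⟩) = |⟨-y|+x⟩|² = 1/2.
After stage 2 the state is |-y⟩; P(|-x⟩) = |⟨-x|-y⟩|² = 1/2.
Joint probability = 25/34 × 1/2 × 1/2 = 0.184.

0.184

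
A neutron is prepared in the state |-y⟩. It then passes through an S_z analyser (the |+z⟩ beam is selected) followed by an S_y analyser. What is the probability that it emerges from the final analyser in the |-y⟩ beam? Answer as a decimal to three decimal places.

First analyser (S_z): from |-y⟩, P(|+z⟩) = 1/2.
After stage 1 the state is |+z⟩; P(|-y⟩) = |⟨-y|+z⟩|² = 1/2.
Joint probability = 1/2 × 1/2 = 0.250.

0.250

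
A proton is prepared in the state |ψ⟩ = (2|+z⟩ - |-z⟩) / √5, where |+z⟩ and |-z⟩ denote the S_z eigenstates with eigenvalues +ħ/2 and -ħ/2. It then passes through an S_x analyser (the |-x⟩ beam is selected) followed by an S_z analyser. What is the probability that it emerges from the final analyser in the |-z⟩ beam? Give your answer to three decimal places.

First analyser (S_x): P(|-x⟩) = |⟨-x|ψ⟩|² = 9/10.
After stage 1 the state is |-x⟩; P(|-z⟩) = |⟨-z|-x⟩|² = 1/2.
Joint probability = 9/10 × 1/2 = 0.450.

0.450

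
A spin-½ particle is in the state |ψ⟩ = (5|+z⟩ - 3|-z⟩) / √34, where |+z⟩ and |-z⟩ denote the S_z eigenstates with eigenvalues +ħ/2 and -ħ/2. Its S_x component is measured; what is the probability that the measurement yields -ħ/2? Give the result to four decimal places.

0.9412

|-x⟩ = (|+z⟩ - |-z⟩)/√2, so ⟨-x|ψ⟩ = (8) / (√2·√34).
P = |8|² / 68 = 64/68.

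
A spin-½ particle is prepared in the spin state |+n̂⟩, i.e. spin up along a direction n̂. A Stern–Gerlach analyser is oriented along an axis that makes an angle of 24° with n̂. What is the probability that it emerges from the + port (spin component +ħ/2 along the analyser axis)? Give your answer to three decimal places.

For spin-½, the probability of finding spin-up along an axis at angle θ to the initial spin direction is cos²(θ/2); spin-down is sin²(θ/2).
θ = 24°, so P = cos²(12°) ≈ 0.957.

0.957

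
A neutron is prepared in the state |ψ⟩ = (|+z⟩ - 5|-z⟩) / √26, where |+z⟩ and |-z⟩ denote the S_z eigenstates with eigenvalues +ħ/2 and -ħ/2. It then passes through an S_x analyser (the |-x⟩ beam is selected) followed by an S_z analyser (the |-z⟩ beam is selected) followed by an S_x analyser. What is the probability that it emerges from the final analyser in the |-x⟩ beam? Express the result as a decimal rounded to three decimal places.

First analyser (S_x): P(|-x⟩) = |⟨-x|ψ⟩|² = 36/52.
After stage 1 the state is |-x⟩; P(|-z⟩) = |⟨-z|-x⟩|² = 1/2.
After stage 2 the state is |-z⟩; P(|-x⟩) = |⟨-x|-z⟩|² = 1/2.
Joint probability = 36/52 × 1/2 × 1/2 = 0.173.

0.173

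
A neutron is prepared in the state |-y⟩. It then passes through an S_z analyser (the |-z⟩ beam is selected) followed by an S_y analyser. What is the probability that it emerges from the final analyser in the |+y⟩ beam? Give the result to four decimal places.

First analyser (S_z): from |-y⟩, P(|-z⟩) = 1/2.
After stage 1 the state is |-z⟩; P(|+y⟩) = |⟨+y|-z⟩|² = 1/2.
Joint probability = 1/2 × 1/2 = 0.2500.

0.2500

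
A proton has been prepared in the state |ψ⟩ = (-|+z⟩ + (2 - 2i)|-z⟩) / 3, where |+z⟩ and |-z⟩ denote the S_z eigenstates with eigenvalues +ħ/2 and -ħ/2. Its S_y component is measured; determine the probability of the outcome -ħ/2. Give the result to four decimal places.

0.2778

|-y⟩ = (|+z⟩ - i|-z⟩)/√2, so ⟨-y|ψ⟩ = (1 + 2i) / (√2·3).
P = |1 + 2i|² / 18 = 5/18.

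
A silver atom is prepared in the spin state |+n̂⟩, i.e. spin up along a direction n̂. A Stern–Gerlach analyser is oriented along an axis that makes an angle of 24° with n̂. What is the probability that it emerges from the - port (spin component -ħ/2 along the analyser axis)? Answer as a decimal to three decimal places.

0.043

For spin-½, the probability of finding spin-up along an axis at angle θ to the initial spin direction is cos²(θ/2); spin-down is sin²(θ/2).
θ = 24°, so P = sin²(12°) ≈ 0.043.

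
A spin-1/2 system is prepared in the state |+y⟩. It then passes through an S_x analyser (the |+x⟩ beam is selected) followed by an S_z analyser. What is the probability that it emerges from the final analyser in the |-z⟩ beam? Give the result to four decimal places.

First analyser (S_x): from |+y⟩, P(|+x⟩) = 1/2.
After stage 1 the state is |+x⟩; P(|-z⟩) = |⟨-z|+x⟩|² = 1/2.
Joint probability = 1/2 × 1/2 = 0.2500.

0.2500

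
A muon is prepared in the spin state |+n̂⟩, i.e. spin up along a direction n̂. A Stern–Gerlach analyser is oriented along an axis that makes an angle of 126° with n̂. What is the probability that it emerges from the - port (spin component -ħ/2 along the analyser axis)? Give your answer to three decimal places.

0.794

For spin-½, the probability of finding spin-up along an axis at angle θ to the initial spin direction is cos²(θ/2); spin-down is sin²(θ/2).
θ = 126°, so P = sin²(63°) ≈ 0.794.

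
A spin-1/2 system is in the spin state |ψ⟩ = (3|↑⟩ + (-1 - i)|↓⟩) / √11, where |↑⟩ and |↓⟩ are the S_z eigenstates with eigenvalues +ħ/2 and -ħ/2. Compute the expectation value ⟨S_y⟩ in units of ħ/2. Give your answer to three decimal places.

⟨σ_y⟩ = 2 Im(a* b)/(|a|²+|b|²) with a = 3, b = (-1 - i).
a* b = (-3 - 3i), so ⟨σ_y⟩ = -6/11.
⟨S_y⟩ = (ħ/2)·⟨σ_y⟩.

-0.545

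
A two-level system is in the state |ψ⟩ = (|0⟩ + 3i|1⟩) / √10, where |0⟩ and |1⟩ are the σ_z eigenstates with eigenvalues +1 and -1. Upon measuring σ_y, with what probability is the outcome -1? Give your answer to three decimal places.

|-y⟩ = (|0⟩ - i|1⟩)/√2, so ⟨-y|ψ⟩ = (-2) / (√2·√10).
P = |-2|² / 20 = 4/20.

0.200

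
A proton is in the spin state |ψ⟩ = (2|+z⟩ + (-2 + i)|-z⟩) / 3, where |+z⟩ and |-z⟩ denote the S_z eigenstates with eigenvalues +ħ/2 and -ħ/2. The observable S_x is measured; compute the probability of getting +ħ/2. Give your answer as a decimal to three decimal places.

0.056

|+x⟩ = (|+z⟩ + |-z⟩)/√2, so ⟨+x|ψ⟩ = (i) / (√2·3).
P = |i|² / 18 = 1/18.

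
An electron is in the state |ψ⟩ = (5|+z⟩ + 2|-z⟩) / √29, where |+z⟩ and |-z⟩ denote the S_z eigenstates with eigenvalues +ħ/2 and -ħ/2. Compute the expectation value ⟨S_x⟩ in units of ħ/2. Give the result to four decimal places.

0.6897

⟨σ_x⟩ = 2 Re(a* b)/(|a|²+|b|²) with a = 5, b = 2.
a* b = 10, so ⟨σ_x⟩ = 20/29.
⟨S_x⟩ = (ħ/2)·⟨σ_x⟩.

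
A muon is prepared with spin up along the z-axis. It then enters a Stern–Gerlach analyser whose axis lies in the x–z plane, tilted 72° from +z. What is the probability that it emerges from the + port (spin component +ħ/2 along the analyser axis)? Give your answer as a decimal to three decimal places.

0.655

For spin-½, the probability of finding spin-up along an axis at angle θ to the initial spin direction is cos²(θ/2); spin-down is sin²(θ/2).
θ = 72°, so P = cos²(36°) ≈ 0.655.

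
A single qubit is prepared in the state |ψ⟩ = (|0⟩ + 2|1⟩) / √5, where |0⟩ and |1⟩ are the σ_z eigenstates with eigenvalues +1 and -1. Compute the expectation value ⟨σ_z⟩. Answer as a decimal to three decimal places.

⟨σ_z⟩ = |a|² - |b|² divided by |a|²+|b|², with a, b the |0⟩, |1⟩ amplitudes.
= (1 - 4)/5 = -3/5.

-0.600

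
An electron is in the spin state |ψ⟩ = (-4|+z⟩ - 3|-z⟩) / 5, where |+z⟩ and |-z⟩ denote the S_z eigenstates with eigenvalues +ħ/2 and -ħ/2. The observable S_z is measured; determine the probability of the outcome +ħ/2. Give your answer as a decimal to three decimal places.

The +ħ/2 outcome corresponds to |+z⟩. Its amplitude in |ψ⟩ is -4/5.
P = |-4|² / 25 = 16/25.

0.640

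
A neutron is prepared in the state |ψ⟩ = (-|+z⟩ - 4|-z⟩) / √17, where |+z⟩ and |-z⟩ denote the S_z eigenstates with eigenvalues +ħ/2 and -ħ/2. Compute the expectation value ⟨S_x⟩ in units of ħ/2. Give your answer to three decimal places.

0.471

⟨σ_x⟩ = 2 Re(a* b)/(|a|²+|b|²) with a = -1, b = -4.
a* b = 4, so ⟨σ_x⟩ = 8/17.
⟨S_x⟩ = (ħ/2)·⟨σ_x⟩.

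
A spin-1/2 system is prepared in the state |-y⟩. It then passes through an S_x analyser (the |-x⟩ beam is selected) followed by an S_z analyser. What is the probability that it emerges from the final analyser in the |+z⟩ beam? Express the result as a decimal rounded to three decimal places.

0.250

First analyser (S_x): from |-y⟩, P(|-x⟩) = 1/2.
After stage 1 the state is |-x⟩; P(|+z⟩) = |⟨+z|-x⟩|² = 1/2.
Joint probability = 1/2 × 1/2 = 0.250.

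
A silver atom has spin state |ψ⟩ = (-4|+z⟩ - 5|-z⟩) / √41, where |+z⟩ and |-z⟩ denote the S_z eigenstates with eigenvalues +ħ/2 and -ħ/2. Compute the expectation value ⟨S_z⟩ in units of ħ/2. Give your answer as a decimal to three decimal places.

⟨σ_z⟩ = |a|² - |b|² divided by |a|²+|b|², with a, b the |+z⟩, |-z⟩ amplitudes.
= (16 - 25)/41 = -9/41.
⟨S_z⟩ = (ħ/2)·⟨σ_z⟩.

-0.220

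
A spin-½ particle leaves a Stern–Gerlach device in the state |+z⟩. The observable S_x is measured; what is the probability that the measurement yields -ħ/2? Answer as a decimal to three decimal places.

In the S_z basis, |+z⟩ = |+z⟩ and |-x⟩ = (|+z⟩ - |-z⟩)/√2.
|⟨-x|+z⟩|² = 1/2.

0.500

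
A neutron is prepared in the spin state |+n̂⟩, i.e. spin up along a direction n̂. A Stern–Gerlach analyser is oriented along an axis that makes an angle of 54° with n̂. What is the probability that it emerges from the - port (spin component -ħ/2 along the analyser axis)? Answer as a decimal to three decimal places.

For spin-½, the probability of finding spin-up along an axis at angle θ to the initial spin direction is cos²(θ/2); spin-down is sin²(θ/2).
θ = 54°, so P = sin²(27°) ≈ 0.206.

0.206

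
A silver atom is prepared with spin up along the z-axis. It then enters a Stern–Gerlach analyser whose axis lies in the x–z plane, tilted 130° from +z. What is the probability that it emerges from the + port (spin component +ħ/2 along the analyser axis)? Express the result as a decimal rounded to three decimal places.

0.179

For spin-½, the probability of finding spin-up along an axis at angle θ to the initial spin direction is cos²(θ/2); spin-down is sin²(θ/2).
θ = 130°, so P = cos²(65°) ≈ 0.179.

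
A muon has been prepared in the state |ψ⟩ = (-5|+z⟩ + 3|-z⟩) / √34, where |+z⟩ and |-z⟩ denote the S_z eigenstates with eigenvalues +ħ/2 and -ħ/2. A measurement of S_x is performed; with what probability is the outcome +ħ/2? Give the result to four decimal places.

0.0588

|+x⟩ = (|+z⟩ + |-z⟩)/√2, so ⟨+x|ψ⟩ = (-2) / (√2·√34).
P = |-2|² / 68 = 4/68.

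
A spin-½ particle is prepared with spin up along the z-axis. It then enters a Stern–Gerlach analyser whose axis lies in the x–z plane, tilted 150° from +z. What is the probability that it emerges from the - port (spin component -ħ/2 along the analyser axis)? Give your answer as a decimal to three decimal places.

0.933

For spin-½, the probability of finding spin-up along an axis at angle θ to the initial spin direction is cos²(θ/2); spin-down is sin²(θ/2).
θ = 150°, so P = sin²(75°) ≈ 0.933.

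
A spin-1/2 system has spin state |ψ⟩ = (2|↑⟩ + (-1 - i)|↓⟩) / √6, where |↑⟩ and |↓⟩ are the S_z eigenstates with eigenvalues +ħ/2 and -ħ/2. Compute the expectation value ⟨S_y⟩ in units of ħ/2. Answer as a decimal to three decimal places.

⟨σ_y⟩ = 2 Im(a* b)/(|a|²+|b|²) with a = 2, b = (-1 - i).
a* b = (-2 - 2i), so ⟨σ_y⟩ = -4/6.
⟨S_y⟩ = (ħ/2)·⟨σ_y⟩.

-0.667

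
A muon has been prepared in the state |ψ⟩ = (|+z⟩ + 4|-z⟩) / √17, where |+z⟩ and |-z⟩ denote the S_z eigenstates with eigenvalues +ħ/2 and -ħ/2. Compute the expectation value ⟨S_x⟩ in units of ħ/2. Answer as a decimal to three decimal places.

0.471

⟨σ_x⟩ = 2 Re(a* b)/(|a|²+|b|²) with a = 1, b = 4.
a* b = 4, so ⟨σ_x⟩ = 8/17.
⟨S_x⟩ = (ħ/2)·⟨σ_x⟩.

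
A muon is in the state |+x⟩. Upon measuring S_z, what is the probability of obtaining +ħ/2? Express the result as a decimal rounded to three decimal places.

0.500

In the S_z basis, |+x⟩ = (|↑⟩ + |↓⟩)/√2 and |+z⟩ = |↑⟩.
|⟨+z|+x⟩|² = 1/2.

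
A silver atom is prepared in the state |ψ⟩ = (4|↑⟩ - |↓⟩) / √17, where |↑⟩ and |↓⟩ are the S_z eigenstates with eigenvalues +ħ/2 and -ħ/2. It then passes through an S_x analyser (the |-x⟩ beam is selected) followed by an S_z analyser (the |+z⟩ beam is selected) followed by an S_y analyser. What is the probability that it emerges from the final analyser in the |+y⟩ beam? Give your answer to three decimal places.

First analyser (S_x): P(|-x⟩) = |⟨-x|ψ⟩|² = 25/34.
After stage 1 the state is |-x⟩; P(|+z⟩) = |⟨+z|-x⟩|² = 1/2.
After stage 2 the state is |+z⟩; P(|+y⟩) = |⟨+y|+z⟩|² = 1/2.
Joint probability = 25/34 × 1/2 × 1/2 = 0.184.

0.184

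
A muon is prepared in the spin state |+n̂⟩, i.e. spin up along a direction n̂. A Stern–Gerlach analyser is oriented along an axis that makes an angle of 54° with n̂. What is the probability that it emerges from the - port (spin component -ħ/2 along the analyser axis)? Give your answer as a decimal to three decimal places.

For spin-½, the probability of finding spin-up along an axis at angle θ to the initial spin direction is cos²(θ/2); spin-down is sin²(θ/2).
θ = 54°, so P = sin²(27°) ≈ 0.206.

0.206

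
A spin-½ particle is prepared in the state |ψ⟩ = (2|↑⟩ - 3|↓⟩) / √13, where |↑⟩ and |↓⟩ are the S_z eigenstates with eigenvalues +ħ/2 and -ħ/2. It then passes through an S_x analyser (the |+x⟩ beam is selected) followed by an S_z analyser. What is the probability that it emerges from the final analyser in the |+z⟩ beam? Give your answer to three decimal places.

First analyser (S_x): P(|+x⟩) = |⟨+x|ψ⟩|² = 1/26.
After stage 1 the state is |+x⟩; P(|+z⟩) = |⟨+z|+x⟩|² = 1/2.
Joint probability = 1/26 × 1/2 = 0.019.

0.019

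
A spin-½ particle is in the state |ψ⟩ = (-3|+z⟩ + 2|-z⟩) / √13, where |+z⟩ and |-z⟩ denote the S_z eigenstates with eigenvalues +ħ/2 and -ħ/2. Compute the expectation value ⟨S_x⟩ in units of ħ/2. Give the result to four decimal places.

-0.9231

⟨σ_x⟩ = 2 Re(a* b)/(|a|²+|b|²) with a = -3, b = 2.
a* b = -6, so ⟨σ_x⟩ = -12/13.
⟨S_x⟩ = (ħ/2)·⟨σ_x⟩.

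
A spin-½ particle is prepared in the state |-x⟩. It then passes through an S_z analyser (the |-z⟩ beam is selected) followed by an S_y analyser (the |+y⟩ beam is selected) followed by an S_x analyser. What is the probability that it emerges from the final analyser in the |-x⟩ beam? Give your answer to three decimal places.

First analyser (S_z): from |-x⟩, P(|-z⟩) = 1/2.
After stage 1 the state is |-z⟩; P(|+y⟩) = |⟨+y|-z⟩|² = 1/2.
After stage 2 the state is |+y⟩; P(|-x⟩) = |⟨-x|+y⟩|² = 1/2.
Joint probability = 1/2 × 1/2 × 1/2 = 0.125.

0.125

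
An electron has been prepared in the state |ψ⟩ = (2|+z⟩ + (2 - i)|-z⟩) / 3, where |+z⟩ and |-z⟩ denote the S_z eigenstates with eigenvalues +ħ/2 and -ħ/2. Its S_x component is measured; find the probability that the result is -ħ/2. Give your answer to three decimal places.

0.056

|-x⟩ = (|+z⟩ - |-z⟩)/√2, so ⟨-x|ψ⟩ = (i) / (√2·3).
P = |i|² / 18 = 1/18.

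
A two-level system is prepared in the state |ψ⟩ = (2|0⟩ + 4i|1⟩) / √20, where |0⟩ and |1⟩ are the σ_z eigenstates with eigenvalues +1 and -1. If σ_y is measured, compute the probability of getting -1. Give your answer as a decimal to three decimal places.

|-y⟩ = (|0⟩ - i|1⟩)/√2, so ⟨-y|ψ⟩ = (-2) / (√2·√20).
P = |-2|² / 40 = 4/40.

0.100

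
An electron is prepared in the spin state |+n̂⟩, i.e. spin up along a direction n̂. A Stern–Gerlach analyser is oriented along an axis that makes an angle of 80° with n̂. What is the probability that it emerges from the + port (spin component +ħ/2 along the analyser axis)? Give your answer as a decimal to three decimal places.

For spin-½, the probability of finding spin-up along an axis at angle θ to the initial spin direction is cos²(θ/2); spin-down is sin²(θ/2).
θ = 80°, so P = cos²(40°) ≈ 0.587.

0.587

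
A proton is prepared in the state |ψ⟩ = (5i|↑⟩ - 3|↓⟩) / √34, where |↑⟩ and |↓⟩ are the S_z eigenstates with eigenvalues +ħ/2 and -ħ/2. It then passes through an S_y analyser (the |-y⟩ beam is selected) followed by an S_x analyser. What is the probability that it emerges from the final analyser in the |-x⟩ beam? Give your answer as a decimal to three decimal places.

0.029

First analyser (S_y): P(|-y⟩) = |⟨-y|ψ⟩|² = 4/68.
After stage 1 the state is |-y⟩; P(|-x⟩) = |⟨-x|-y⟩|² = 1/2.
Joint probability = 4/68 × 1/2 = 0.029.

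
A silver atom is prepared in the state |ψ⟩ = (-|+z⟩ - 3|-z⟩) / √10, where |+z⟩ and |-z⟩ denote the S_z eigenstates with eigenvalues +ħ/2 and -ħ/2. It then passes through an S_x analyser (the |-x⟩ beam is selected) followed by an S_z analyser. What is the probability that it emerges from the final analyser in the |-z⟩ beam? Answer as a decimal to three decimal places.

0.100

First analyser (S_x): P(|-x⟩) = |⟨-x|ψ⟩|² = 4/20.
After stage 1 the state is |-x⟩; P(|-z⟩) = |⟨-z|-x⟩|² = 1/2.
Joint probability = 4/20 × 1/2 = 0.100.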